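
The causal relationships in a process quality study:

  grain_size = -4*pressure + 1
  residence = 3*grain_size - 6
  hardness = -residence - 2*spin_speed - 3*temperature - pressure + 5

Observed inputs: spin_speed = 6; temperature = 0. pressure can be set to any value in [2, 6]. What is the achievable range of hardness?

18 to 62

Substituting into the residence equation gives residence = -12*pressure - 3.
So hardness = 11*pressure - 4.
Linear in pressure, so extremes are at the endpoints: pressure = 2 gives hardness = 18; pressure = 6 gives hardness = 62.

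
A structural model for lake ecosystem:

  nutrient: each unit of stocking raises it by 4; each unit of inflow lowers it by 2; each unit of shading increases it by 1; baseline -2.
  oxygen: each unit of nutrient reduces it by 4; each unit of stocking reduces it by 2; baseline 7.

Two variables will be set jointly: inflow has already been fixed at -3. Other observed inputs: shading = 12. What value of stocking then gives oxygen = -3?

stocking = -3

With inflow held at -3:
Substituting into the nutrient equation gives nutrient = 4*stocking + 16.
So oxygen = -18*stocking - 57.
Solve -18*stocking - 57 = -3: stocking = (-3 + 57) / -18 = -3.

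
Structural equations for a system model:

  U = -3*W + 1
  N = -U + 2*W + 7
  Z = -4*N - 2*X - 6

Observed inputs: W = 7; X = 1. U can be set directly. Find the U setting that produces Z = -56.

U = 9

Intervening on U fixes its value directly, overriding its dependence on W.
Substituting into the N equation gives N = -U + 21.
So Z = 4*U - 92.
Solve 4*U - 92 = -56: U = (-56 + 92) / 4 = 9.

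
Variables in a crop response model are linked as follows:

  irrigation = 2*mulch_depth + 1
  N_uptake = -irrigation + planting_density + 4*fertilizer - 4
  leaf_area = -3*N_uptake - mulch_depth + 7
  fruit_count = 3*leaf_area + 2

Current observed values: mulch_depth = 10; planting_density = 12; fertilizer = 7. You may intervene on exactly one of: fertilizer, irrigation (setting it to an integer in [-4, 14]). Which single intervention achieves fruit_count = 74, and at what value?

Intervening on fertilizer: with other inputs at their observed values, fruit_count = -36*fertilizer + 110. Solving for 74 gives fertilizer = 1, within [-4, 14].
Intervening on irrigation: fruit_count = 9*irrigation - 331. Reaching 74 requires irrigation = 45, outside [-4, 14].

set fertilizer = 1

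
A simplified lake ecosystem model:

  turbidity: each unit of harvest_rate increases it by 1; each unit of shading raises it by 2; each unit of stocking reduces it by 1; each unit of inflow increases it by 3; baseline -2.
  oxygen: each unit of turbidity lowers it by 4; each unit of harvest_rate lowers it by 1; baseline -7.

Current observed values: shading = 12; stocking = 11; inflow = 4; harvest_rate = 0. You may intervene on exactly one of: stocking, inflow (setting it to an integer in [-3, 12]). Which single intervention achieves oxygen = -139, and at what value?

set stocking = 1

Intervening on stocking: with other inputs at their observed values, oxygen = 4*stocking - 143. Solving for -139 gives stocking = 1, within [-3, 12].
Intervening on inflow: oxygen = -12*inflow - 51. Reaching -139 requires inflow = 22/3, not an integer.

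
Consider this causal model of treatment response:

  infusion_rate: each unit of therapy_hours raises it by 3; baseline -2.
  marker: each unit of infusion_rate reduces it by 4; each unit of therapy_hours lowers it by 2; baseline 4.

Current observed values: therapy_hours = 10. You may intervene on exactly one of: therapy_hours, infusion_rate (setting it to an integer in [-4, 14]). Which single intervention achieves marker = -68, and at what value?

set infusion_rate = 13

Intervening on therapy_hours: marker = -14*therapy_hours + 12. Reaching -68 requires therapy_hours = 40/7, not an integer.
Intervening on infusion_rate: with other inputs at their observed values, marker = -4*infusion_rate - 16. Solving for -68 gives infusion_rate = 13, within [-4, 14].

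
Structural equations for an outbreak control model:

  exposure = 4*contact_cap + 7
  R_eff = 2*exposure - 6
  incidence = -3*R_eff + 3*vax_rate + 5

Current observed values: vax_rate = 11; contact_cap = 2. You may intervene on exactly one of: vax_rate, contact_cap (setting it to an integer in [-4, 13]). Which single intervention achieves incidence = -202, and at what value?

set contact_cap = 9

Intervening on vax_rate: incidence = 3*vax_rate - 67. Reaching -202 requires vax_rate = -45, outside [-4, 13].
Intervening on contact_cap: with other inputs at their observed values, incidence = -24*contact_cap + 14. Solving for -202 gives contact_cap = 9, within [-4, 13].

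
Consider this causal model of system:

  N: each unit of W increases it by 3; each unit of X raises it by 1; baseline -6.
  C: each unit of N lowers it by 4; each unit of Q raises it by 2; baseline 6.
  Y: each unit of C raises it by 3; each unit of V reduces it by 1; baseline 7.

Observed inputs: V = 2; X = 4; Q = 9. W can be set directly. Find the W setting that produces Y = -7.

W = 3

Substituting into the N equation gives N = 3*W - 2.
This gives C = -12*W + 32.
Y becomes -36*W + 101.
Solve -36*W + 101 = -7: W = (-7 - 101) / -36 = 3.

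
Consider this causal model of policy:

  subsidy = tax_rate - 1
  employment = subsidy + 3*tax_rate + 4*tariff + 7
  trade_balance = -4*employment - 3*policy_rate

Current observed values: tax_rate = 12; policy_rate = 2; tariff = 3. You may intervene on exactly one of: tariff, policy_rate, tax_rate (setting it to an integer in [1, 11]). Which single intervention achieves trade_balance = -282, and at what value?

Intervening on tariff: trade_balance = -16*tariff - 222. Reaching -282 requires tariff = 15/4, not an integer.
Intervening on policy_rate: with other inputs at their observed values, trade_balance = -3*policy_rate - 264. Solving for -282 gives policy_rate = 6, within [1, 11].
Intervening on tax_rate: trade_balance = -16*tax_rate - 78. Reaching -282 requires tax_rate = 51/4, not an integer.

set policy_rate = 6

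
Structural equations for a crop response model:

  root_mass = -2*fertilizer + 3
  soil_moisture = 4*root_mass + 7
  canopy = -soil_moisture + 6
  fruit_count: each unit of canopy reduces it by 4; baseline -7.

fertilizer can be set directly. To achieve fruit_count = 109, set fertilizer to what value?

Substituting into the soil_moisture equation gives soil_moisture = -8*fertilizer + 19.
Substituting into the canopy equation gives canopy = 8*fertilizer - 13.
Substituting into the fruit_count equation gives fruit_count = -32*fertilizer + 45.
Solve -32*fertilizer + 45 = 109: fertilizer = (109 - 45) / -32 = -2.

fertilizer = -2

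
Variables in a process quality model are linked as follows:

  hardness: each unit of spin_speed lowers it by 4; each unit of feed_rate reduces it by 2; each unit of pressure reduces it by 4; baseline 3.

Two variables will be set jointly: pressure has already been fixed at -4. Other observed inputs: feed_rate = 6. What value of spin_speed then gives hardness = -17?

With pressure held at -4:
Substituting into the hardness equation gives hardness = -4*spin_speed + 7.
Solve -4*spin_speed + 7 = -17: spin_speed = (-17 - 7) / -4 = 6.

spin_speed = 6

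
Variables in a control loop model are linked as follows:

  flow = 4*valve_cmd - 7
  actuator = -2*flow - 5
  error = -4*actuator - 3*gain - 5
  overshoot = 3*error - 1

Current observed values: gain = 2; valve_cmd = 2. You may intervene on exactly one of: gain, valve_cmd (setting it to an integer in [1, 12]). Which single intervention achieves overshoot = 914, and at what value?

set valve_cmd = 11

Intervening on gain: overshoot = -9*gain + 68. Reaching 914 requires gain = -94, outside [1, 12].
Intervening on valve_cmd: with other inputs at their observed values, overshoot = 96*valve_cmd - 142. Solving for 914 gives valve_cmd = 11, within [1, 12].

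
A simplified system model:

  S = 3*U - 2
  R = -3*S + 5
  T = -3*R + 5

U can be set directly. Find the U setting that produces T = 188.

Substituting into the R equation gives R = -9*U + 11.
Substituting into the T equation gives T = 27*U - 28.
Solve 27*U - 28 = 188: U = (188 + 28) / 27 = 8.

U = 8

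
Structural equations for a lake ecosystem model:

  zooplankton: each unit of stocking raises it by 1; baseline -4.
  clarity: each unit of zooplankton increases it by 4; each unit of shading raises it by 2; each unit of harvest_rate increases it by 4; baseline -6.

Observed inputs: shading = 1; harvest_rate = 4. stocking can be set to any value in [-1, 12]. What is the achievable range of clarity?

Substituting into the clarity equation gives clarity = 4*stocking - 4.
Linear in stocking, so extremes are at the endpoints: stocking = -1 gives clarity = -8; stocking = 12 gives clarity = 44.

-8 to 44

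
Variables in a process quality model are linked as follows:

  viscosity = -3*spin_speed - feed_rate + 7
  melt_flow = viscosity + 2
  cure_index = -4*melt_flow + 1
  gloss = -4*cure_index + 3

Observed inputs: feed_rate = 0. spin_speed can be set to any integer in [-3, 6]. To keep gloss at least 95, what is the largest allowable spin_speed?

spin_speed = 1

Substituting into the viscosity equation gives viscosity = -3*spin_speed + 7.
Substituting into the melt_flow equation gives melt_flow = -3*spin_speed + 9.
Substituting into the cure_index equation gives cure_index = 12*spin_speed - 35.
Substituting into the gloss equation gives gloss = -48*spin_speed + 143.
Require -48*spin_speed + 143 ≥ 95, so spin_speed ≤ 1.
The largest integer in [-3, 6] satisfying this is 1.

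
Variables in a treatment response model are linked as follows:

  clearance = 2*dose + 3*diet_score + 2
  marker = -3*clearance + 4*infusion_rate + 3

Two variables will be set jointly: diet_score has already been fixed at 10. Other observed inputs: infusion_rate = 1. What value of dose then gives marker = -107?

With diet_score held at 10:
Substituting into the clearance equation gives clearance = 2*dose + 32.
marker becomes -6*dose - 89.
Solve -6*dose - 89 = -107: dose = (-107 + 89) / -6 = 3.

dose = 3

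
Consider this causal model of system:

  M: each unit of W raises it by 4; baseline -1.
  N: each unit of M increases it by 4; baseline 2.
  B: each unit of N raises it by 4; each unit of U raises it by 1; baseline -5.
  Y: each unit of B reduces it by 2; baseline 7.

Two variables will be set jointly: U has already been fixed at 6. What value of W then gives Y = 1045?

With U held at 6:
Substituting into the N equation gives N = 16*W - 2.
This gives B = 64*W - 7.
So Y = -128*W + 21.
Solve -128*W + 21 = 1045: W = (1045 - 21) / -128 = -8.

W = -8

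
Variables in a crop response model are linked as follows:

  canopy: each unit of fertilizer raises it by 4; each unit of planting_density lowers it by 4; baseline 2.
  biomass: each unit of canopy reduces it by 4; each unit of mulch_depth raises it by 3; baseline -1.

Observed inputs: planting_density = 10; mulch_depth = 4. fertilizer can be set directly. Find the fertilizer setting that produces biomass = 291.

fertilizer = -8

Substituting into the canopy equation gives canopy = 4*fertilizer - 38.
This gives biomass = -16*fertilizer + 163.
Solve -16*fertilizer + 163 = 291: fertilizer = (291 - 163) / -16 = -8.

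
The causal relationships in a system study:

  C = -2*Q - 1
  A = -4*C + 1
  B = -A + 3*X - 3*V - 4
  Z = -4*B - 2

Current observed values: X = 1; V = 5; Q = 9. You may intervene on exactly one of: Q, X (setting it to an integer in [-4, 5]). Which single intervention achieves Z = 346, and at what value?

set X = 3

Intervening on Q: Z = 32*Q + 82. Reaching 346 requires Q = 33/4, not an integer.
Intervening on X: with other inputs at their observed values, Z = -12*X + 382. Solving for 346 gives X = 3, within [-4, 5].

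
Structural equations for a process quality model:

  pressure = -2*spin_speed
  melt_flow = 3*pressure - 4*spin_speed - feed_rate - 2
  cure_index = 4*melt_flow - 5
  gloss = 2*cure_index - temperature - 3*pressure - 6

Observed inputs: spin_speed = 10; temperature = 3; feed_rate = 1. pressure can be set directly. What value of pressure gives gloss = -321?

pressure = 2

Intervening on pressure fixes its value directly, overriding its dependence on spin_speed.
Substituting into the melt_flow equation gives melt_flow = 3*pressure - 43.
Substituting into the cure_index equation gives cure_index = 12*pressure - 177.
Substituting into the gloss equation gives gloss = 21*pressure - 363.
Solve 21*pressure - 363 = -321: pressure = (-321 + 363) / 21 = 2.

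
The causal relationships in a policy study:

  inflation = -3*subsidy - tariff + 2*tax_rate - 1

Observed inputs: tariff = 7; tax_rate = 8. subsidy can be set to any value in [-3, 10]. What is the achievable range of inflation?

-22 to 17

Substituting into the inflation equation gives inflation = -3*subsidy + 8.
Linear in subsidy, so extremes are at the endpoints: subsidy = -3 gives inflation = 17; subsidy = 10 gives inflation = -22.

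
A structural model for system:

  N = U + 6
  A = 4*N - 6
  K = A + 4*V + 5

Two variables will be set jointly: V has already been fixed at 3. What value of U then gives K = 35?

U = 0

With V held at 3:
Substituting into the A equation gives A = 4*U + 18.
Substituting into the K equation gives K = 4*U + 35.
Solve 4*U + 35 = 35: U = (35 - 35) / 4 = 0.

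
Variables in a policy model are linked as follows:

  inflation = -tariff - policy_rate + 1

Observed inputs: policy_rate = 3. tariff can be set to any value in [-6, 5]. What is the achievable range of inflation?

Substituting into the inflation equation gives inflation = -tariff - 2.
Linear in tariff, so extremes are at the endpoints: tariff = -6 gives inflation = 4; tariff = 5 gives inflation = -7.

-7 to 4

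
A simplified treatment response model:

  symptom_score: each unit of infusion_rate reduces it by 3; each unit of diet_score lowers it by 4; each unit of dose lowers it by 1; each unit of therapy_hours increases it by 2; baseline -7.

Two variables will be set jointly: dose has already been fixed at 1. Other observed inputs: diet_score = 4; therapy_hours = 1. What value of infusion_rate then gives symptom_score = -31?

With dose held at 1:
Substituting into the symptom_score equation gives symptom_score = -3*infusion_rate - 22.
Solve -3*infusion_rate - 22 = -31: infusion_rate = (-31 + 22) / -3 = 3.

infusion_rate = 3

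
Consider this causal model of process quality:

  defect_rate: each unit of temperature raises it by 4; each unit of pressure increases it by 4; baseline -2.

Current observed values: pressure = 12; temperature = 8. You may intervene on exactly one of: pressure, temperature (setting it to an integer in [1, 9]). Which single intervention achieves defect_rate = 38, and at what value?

set pressure = 2

Intervening on pressure: with other inputs at their observed values, defect_rate = 4*pressure + 30. Solving for 38 gives pressure = 2, within [1, 9].
Intervening on temperature: defect_rate = 4*temperature + 46. Reaching 38 requires temperature = -2, outside [1, 9].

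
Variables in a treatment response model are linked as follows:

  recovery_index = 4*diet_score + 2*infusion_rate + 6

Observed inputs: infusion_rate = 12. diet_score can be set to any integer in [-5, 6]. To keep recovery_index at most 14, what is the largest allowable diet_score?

Substituting into the recovery_index equation gives recovery_index = 4*diet_score + 30.
Require 4*diet_score + 30 ≤ 14, so diet_score ≤ -4.
The largest integer in [-5, 6] satisfying this is -4.

diet_score = -4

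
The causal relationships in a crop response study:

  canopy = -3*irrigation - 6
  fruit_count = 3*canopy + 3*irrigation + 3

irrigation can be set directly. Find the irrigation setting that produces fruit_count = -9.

Substituting into the fruit_count equation gives fruit_count = -6*irrigation - 15.
Solve -6*irrigation - 15 = -9: irrigation = (-9 + 15) / -6 = -1.

irrigation = -1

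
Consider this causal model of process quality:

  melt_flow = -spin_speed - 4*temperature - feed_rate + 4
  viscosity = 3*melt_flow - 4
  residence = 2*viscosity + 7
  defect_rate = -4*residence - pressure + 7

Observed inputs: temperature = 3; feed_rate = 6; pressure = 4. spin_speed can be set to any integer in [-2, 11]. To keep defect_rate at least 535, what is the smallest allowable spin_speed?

spin_speed = 8

Substituting into the melt_flow equation gives melt_flow = -spin_speed - 14.
This gives viscosity = -3*spin_speed - 46.
Substituting into the residence equation gives residence = -6*spin_speed - 85.
Substituting into the defect_rate equation gives defect_rate = 24*spin_speed + 343.
Require 24*spin_speed + 343 ≥ 535, so spin_speed ≥ 8.
The smallest integer in [-2, 11] satisfying this is 8.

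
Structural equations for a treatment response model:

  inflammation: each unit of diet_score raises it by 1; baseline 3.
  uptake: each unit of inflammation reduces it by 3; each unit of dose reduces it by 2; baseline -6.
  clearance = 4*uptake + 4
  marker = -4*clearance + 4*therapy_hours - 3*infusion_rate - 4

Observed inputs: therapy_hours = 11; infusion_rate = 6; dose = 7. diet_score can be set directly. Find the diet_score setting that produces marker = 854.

diet_score = 8

Substituting into the uptake equation gives uptake = -3*diet_score - 29.
Substituting into the clearance equation gives clearance = -12*diet_score - 112.
Substituting into the marker equation gives marker = 48*diet_score + 470.
Solve 48*diet_score + 470 = 854: diet_score = (854 - 470) / 48 = 8.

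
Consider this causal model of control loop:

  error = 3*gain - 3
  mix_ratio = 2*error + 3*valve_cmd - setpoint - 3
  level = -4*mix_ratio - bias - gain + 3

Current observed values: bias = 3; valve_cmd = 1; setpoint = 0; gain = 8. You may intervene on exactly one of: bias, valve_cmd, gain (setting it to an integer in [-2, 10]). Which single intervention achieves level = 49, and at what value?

set gain = -1

Intervening on bias: level = -bias - 173. Reaching 49 requires bias = -222, outside [-2, 10].
Intervening on valve_cmd: level = -12*valve_cmd - 164. Reaching 49 requires valve_cmd = -71/4, not an integer.
Intervening on gain: with other inputs at their observed values, level = -25*gain + 24. Solving for 49 gives gain = -1, within [-2, 10].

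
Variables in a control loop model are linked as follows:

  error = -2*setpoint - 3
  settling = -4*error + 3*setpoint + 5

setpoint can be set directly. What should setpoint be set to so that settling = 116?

setpoint = 9

Substituting into the settling equation gives settling = 11*setpoint + 17.
Solve 11*setpoint + 17 = 116: setpoint = (116 - 17) / 11 = 9.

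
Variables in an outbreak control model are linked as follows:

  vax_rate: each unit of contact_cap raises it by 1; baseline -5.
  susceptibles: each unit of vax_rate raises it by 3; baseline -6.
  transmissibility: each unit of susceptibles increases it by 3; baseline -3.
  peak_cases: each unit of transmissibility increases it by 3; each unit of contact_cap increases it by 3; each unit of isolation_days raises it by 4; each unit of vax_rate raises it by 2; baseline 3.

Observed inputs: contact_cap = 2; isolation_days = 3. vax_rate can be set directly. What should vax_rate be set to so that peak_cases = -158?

vax_rate = -4

Intervening on vax_rate fixes its value directly, overriding its dependence on contact_cap.
Substituting into the transmissibility equation gives transmissibility = 9*vax_rate - 21.
Substituting into the peak_cases equation gives peak_cases = 29*vax_rate - 42.
Solve 29*vax_rate - 42 = -158: vax_rate = (-158 + 42) / 29 = -4.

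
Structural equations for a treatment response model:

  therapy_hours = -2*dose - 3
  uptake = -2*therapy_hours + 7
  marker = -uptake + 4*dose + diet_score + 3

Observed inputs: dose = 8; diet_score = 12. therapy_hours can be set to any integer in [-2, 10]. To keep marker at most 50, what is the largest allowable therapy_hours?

Intervening on therapy_hours fixes its value directly, overriding its dependence on dose.
Substituting into the marker equation gives marker = 2*therapy_hours + 40.
Require 2*therapy_hours + 40 ≤ 50, so therapy_hours ≤ 5.
The largest integer in [-2, 10] satisfying this is 5.

therapy_hours = 5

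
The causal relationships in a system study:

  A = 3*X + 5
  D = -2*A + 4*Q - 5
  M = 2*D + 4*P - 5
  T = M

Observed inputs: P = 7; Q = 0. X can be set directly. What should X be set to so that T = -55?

Substituting into the D equation gives D = -6*X - 15.
This gives M = -12*X - 7.
This gives T = -12*X - 7.
Solve -12*X - 7 = -55: X = (-55 + 7) / -12 = 4.

X = 4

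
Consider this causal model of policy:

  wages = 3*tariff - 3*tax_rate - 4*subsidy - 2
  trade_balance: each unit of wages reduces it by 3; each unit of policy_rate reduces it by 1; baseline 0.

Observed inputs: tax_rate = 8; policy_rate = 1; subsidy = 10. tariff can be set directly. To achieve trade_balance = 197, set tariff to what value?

tariff = 0

Substituting into the wages equation gives wages = 3*tariff - 66.
Substituting into the trade_balance equation gives trade_balance = -9*tariff + 197.
Solve -9*tariff + 197 = 197: tariff = (197 - 197) / -9 = 0.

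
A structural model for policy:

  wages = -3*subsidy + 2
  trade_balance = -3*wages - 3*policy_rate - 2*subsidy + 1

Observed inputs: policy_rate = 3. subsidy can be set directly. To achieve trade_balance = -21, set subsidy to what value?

Substituting into the trade_balance equation gives trade_balance = 7*subsidy - 14.
Solve 7*subsidy - 14 = -21: subsidy = (-21 + 14) / 7 = -1.

subsidy = -1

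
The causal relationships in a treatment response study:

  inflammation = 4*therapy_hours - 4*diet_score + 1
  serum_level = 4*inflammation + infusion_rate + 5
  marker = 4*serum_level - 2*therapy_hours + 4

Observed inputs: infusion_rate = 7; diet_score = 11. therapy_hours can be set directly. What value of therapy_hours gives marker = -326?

therapy_hours = 5

Substituting into the inflammation equation gives inflammation = 4*therapy_hours - 43.
Substituting into the serum_level equation gives serum_level = 16*therapy_hours - 160.
This gives marker = 62*therapy_hours - 636.
Solve 62*therapy_hours - 636 = -326: therapy_hours = (-326 + 636) / 62 = 5.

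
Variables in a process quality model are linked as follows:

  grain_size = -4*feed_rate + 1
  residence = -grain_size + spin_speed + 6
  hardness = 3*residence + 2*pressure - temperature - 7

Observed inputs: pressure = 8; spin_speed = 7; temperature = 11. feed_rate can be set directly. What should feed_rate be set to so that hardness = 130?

Substituting into the residence equation gives residence = 4*feed_rate + 12.
Substituting into the hardness equation gives hardness = 12*feed_rate + 34.
Solve 12*feed_rate + 34 = 130: feed_rate = (130 - 34) / 12 = 8.

feed_rate = 8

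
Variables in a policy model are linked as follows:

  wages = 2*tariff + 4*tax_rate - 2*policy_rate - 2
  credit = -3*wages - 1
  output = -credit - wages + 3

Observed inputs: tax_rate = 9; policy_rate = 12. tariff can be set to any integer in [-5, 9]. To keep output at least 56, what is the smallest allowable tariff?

Substituting into the wages equation gives wages = 2*tariff + 10.
credit becomes -6*tariff - 31.
This gives output = 4*tariff + 24.
Require 4*tariff + 24 ≥ 56, so tariff ≥ 8.
The smallest integer in [-5, 9] satisfying this is 8.

tariff = 8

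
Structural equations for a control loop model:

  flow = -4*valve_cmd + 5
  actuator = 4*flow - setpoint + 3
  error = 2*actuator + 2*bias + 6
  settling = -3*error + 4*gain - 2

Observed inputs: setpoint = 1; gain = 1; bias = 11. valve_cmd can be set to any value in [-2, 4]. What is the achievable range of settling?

-406 to 170

Substituting into the actuator equation gives actuator = -16*valve_cmd + 22.
Substituting into the error equation gives error = -32*valve_cmd + 72.
settling becomes 96*valve_cmd - 214.
Linear in valve_cmd, so extremes are at the endpoints: valve_cmd = -2 gives settling = -406; valve_cmd = 4 gives settling = 170.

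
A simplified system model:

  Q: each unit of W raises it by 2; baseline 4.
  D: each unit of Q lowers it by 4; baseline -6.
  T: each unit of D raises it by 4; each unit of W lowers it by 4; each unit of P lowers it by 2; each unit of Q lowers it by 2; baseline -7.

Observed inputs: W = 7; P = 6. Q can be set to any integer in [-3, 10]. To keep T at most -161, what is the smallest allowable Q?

Intervening on Q fixes its value directly, overriding its dependence on W.
Substituting into the T equation gives T = -18*Q - 71.
Require -18*Q - 71 ≤ -161, so Q ≥ 5.
The smallest integer in [-3, 10] satisfying this is 5.

Q = 5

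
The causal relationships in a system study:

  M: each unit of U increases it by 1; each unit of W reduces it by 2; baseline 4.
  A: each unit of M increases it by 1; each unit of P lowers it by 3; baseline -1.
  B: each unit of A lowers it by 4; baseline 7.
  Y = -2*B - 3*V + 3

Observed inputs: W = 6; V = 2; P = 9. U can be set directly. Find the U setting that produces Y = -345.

Substituting into the M equation gives M = U - 8.
Substituting into the A equation gives A = U - 36.
Substituting into the B equation gives B = -4*U + 151.
Substituting into the Y equation gives Y = 8*U - 305.
Solve 8*U - 305 = -345: U = (-345 + 305) / 8 = -5.

U = -5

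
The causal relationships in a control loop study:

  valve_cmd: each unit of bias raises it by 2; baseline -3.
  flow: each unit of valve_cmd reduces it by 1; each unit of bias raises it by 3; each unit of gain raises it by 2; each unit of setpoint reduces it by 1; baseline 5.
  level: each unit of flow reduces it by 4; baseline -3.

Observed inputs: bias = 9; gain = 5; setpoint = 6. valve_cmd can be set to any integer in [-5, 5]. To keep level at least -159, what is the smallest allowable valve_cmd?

valve_cmd = -3

Intervening on valve_cmd fixes its value directly, overriding its dependence on bias.
Substituting into the flow equation gives flow = -valve_cmd + 36.
Substituting into the level equation gives level = 4*valve_cmd - 147.
Require 4*valve_cmd - 147 ≥ -159, so valve_cmd ≥ -3.
The smallest integer in [-5, 5] satisfying this is -3.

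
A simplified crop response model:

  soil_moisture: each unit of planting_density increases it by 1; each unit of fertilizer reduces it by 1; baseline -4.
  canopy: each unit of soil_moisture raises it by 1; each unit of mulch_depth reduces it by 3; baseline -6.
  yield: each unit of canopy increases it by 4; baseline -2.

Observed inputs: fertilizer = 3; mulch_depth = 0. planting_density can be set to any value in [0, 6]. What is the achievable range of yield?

Substituting into the soil_moisture equation gives soil_moisture = planting_density - 7.
Substituting into the canopy equation gives canopy = planting_density - 13.
Substituting into the yield equation gives yield = 4*planting_density - 54.
Linear in planting_density, so extremes are at the endpoints: planting_density = 0 gives yield = -54; planting_density = 6 gives yield = -30.

-54 to -30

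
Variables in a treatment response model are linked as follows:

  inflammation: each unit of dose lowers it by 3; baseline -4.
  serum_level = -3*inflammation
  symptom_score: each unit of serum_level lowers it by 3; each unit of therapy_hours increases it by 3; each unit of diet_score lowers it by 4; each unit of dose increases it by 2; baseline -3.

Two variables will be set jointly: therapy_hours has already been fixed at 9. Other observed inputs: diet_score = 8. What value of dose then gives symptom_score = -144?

With therapy_hours held at 9:
Substituting into the serum_level equation gives serum_level = 9*dose + 12.
symptom_score becomes -25*dose - 44.
Solve -25*dose - 44 = -144: dose = (-144 + 44) / -25 = 4.

dose = 4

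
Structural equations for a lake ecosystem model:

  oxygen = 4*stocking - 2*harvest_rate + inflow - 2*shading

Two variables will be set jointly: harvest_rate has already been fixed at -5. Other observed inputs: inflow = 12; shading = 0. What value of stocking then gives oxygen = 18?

stocking = -1

With harvest_rate held at -5:
Substituting into the oxygen equation gives oxygen = 4*stocking + 22.
Solve 4*stocking + 22 = 18: stocking = (18 - 22) / 4 = -1.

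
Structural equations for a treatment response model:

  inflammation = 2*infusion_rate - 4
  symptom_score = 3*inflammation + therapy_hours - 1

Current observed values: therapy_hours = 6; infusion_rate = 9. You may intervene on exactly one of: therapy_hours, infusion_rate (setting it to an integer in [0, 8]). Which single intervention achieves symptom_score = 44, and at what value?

Intervening on therapy_hours: with other inputs at their observed values, symptom_score = therapy_hours + 41. Solving for 44 gives therapy_hours = 3, within [0, 8].
Intervening on infusion_rate: symptom_score = 6*infusion_rate - 7. Reaching 44 requires infusion_rate = 17/2, not an integer.

set therapy_hours = 3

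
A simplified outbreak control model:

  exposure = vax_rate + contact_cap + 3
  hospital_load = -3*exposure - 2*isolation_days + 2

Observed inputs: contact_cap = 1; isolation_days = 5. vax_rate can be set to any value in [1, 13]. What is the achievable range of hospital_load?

-59 to -23

Substituting into the exposure equation gives exposure = vax_rate + 4.
hospital_load becomes -3*vax_rate - 20.
Linear in vax_rate, so extremes are at the endpoints: vax_rate = 1 gives hospital_load = -23; vax_rate = 13 gives hospital_load = -59.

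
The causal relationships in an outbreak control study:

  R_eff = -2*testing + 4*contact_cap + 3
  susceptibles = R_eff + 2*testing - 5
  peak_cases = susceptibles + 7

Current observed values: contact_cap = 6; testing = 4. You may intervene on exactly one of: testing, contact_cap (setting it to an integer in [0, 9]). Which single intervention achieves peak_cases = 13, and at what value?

Intervening on testing: the paths from testing to peak_cases cancel (net effect zero), leaving peak_cases = 29; 13 is unreachable this way.
Intervening on contact_cap: with other inputs at their observed values, peak_cases = 4*contact_cap + 5. Solving for 13 gives contact_cap = 2, within [0, 9].

set contact_cap = 2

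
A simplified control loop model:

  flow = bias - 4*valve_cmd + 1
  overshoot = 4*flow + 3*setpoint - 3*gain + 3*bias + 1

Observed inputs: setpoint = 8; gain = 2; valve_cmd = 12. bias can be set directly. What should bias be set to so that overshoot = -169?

bias = 0

Substituting into the flow equation gives flow = bias - 47.
Substituting into the overshoot equation gives overshoot = 7*bias - 169.
Solve 7*bias - 169 = -169: bias = (-169 + 169) / 7 = 0.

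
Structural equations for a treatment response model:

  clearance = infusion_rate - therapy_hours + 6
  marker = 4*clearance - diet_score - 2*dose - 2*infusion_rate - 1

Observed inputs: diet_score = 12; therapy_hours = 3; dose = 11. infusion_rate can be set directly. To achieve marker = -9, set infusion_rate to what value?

infusion_rate = 7

Substituting into the clearance equation gives clearance = infusion_rate + 3.
Substituting into the marker equation gives marker = 2*infusion_rate - 23.
Solve 2*infusion_rate - 23 = -9: infusion_rate = (-9 + 23) / 2 = 7.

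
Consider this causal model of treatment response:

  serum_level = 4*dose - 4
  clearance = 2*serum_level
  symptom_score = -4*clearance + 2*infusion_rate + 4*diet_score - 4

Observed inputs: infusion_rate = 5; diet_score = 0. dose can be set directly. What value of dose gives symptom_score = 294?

dose = -8

Substituting into the clearance equation gives clearance = 8*dose - 8.
This gives symptom_score = -32*dose + 38.
Solve -32*dose + 38 = 294: dose = (294 - 38) / -32 = -8.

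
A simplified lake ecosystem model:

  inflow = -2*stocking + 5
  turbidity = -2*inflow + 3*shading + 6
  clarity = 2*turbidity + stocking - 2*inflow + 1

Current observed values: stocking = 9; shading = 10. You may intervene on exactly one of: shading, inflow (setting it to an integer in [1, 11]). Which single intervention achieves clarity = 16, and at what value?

set inflow = 11

Intervening on shading: clarity = 6*shading + 100. Reaching 16 requires shading = -14, outside [1, 11].
Intervening on inflow: with other inputs at their observed values, clarity = -6*inflow + 82. Solving for 16 gives inflow = 11, within [1, 11].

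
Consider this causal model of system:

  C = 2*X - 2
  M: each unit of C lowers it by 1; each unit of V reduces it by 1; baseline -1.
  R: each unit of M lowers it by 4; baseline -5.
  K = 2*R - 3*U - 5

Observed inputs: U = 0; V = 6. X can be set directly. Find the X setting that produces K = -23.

X = -3

Substituting into the M equation gives M = -2*X - 5.
Substituting into the R equation gives R = 8*X + 15.
K becomes 16*X + 25.
Solve 16*X + 25 = -23: X = (-23 - 25) / 16 = -3.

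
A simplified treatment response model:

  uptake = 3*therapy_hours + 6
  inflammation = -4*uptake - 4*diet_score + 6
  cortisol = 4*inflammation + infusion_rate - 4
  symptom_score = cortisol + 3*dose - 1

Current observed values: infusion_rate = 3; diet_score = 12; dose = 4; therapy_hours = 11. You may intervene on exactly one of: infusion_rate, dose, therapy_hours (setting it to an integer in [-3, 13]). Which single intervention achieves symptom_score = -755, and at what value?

Intervening on infusion_rate: symptom_score = infusion_rate - 785. Reaching -755 requires infusion_rate = 30, outside [-3, 13].
Intervening on dose: with other inputs at their observed values, symptom_score = 3*dose - 794. Solving for -755 gives dose = 13, within [-3, 13].
Intervening on therapy_hours: symptom_score = -48*therapy_hours - 254. Reaching -755 requires therapy_hours = 167/16, not an integer.

set dose = 13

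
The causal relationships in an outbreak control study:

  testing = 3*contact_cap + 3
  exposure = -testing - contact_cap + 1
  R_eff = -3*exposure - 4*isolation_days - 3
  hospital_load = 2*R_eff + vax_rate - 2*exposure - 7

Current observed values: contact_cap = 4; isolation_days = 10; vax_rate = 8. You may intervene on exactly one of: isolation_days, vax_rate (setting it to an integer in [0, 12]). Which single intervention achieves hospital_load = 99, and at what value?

Intervening on isolation_days: with other inputs at their observed values, hospital_load = -8*isolation_days + 139. Solving for 99 gives isolation_days = 5, within [0, 12].
Intervening on vax_rate: hospital_load = vax_rate + 51. Reaching 99 requires vax_rate = 48, outside [0, 12].

set isolation_days = 5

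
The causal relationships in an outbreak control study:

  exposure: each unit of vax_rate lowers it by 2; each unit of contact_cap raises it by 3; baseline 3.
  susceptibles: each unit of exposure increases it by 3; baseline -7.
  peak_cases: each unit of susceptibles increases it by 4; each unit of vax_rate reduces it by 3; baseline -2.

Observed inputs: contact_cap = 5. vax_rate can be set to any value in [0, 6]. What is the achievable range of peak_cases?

Substituting into the exposure equation gives exposure = -2*vax_rate + 18.
Substituting into the susceptibles equation gives susceptibles = -6*vax_rate + 47.
peak_cases becomes -27*vax_rate + 186.
Linear in vax_rate, so extremes are at the endpoints: vax_rate = 0 gives peak_cases = 186; vax_rate = 6 gives peak_cases = 24.

24 to 186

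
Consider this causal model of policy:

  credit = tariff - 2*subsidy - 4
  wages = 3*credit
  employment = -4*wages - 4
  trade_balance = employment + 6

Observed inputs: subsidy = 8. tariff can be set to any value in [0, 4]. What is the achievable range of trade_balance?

194 to 242

Substituting into the credit equation gives credit = tariff - 20.
So wages = 3*tariff - 60.
This gives employment = -12*tariff + 236.
This gives trade_balance = -12*tariff + 242.
Linear in tariff, so extremes are at the endpoints: tariff = 0 gives trade_balance = 242; tariff = 4 gives trade_balance = 194.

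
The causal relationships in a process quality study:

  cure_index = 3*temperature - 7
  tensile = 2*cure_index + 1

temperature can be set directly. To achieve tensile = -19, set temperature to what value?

Substituting into the tensile equation gives tensile = 6*temperature - 13.
Solve 6*temperature - 13 = -19: temperature = (-19 + 13) / 6 = -1.

temperature = -1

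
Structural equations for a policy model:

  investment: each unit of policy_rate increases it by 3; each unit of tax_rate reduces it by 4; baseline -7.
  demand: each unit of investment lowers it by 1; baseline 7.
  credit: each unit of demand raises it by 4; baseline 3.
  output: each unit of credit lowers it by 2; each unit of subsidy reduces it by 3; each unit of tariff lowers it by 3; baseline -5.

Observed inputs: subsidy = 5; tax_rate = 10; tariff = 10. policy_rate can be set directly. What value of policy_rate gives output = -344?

policy_rate = 6

Substituting into the investment equation gives investment = 3*policy_rate - 47.
This gives demand = -3*policy_rate + 54.
credit becomes -12*policy_rate + 219.
output becomes 24*policy_rate - 488.
Solve 24*policy_rate - 488 = -344: policy_rate = (-344 + 488) / 24 = 6.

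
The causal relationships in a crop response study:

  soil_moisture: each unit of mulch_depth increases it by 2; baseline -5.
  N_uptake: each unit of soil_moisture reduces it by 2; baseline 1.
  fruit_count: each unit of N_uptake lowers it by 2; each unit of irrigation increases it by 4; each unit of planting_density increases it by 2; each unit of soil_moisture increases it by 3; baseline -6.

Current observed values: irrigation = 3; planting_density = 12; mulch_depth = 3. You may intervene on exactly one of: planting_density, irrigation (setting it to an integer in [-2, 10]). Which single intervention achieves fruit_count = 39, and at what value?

set irrigation = 4

Intervening on planting_density: fruit_count = 2*planting_density + 11. Reaching 39 requires planting_density = 14, outside [-2, 10].
Intervening on irrigation: with other inputs at their observed values, fruit_count = 4*irrigation + 23. Solving for 39 gives irrigation = 4, within [-2, 10].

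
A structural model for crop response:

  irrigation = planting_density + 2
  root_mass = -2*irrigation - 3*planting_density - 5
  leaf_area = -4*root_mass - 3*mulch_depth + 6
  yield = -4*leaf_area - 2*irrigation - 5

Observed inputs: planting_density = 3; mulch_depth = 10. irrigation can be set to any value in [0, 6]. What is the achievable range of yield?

Intervening on irrigation fixes its value directly, overriding its dependence on planting_density.
Substituting into the root_mass equation gives root_mass = -2*irrigation - 14.
Substituting into the leaf_area equation gives leaf_area = 8*irrigation + 32.
Substituting into the yield equation gives yield = -34*irrigation - 133.
Linear in irrigation, so extremes are at the endpoints: irrigation = 0 gives yield = -133; irrigation = 6 gives yield = -337.

-337 to -133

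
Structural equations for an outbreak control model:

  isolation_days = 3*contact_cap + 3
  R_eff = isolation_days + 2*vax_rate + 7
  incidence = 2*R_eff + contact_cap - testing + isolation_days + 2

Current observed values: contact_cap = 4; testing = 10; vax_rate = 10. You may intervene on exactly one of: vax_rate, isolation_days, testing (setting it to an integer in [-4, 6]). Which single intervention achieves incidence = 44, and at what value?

Intervening on vax_rate: incidence = 4*vax_rate + 55. Reaching 44 requires vax_rate = -11/4, not an integer.
Intervening on isolation_days: with other inputs at their observed values, incidence = 3*isolation_days + 50. Solving for 44 gives isolation_days = -2, within [-4, 6].
Intervening on testing: incidence = -testing + 105. Reaching 44 requires testing = 61, outside [-4, 6].

set isolation_days = -2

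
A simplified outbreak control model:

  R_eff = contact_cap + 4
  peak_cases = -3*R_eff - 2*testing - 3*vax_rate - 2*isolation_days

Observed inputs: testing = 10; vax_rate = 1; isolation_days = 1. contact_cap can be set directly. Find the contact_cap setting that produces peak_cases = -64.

Substituting into the peak_cases equation gives peak_cases = -3*contact_cap - 37.
Solve -3*contact_cap - 37 = -64: contact_cap = (-64 + 37) / -3 = 9.

contact_cap = 9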